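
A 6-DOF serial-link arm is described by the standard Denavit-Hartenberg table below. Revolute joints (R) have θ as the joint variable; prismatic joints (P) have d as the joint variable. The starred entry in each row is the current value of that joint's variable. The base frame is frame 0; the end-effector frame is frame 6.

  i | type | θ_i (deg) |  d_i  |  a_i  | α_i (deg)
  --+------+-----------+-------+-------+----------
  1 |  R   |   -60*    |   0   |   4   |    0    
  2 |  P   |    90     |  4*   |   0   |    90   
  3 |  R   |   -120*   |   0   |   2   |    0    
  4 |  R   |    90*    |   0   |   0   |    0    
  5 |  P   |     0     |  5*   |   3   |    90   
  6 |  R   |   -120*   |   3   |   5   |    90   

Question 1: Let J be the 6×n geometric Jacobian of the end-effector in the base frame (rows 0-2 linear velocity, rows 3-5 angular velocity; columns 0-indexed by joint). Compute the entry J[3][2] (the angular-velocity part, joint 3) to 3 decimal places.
axis z_2 = (0.5000,-0.8660,0.0000); lever o_n−o_2 = (-1.4551,-1.6136,-4.5801)
cross product → J_v[:, 2] = (3.9665,2.2901,-2.0670)
J_ω[:, 2] = z_2
entry J[3][2] = 0.5000

0.500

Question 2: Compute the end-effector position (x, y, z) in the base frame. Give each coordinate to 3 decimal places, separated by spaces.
after link 1: o_1 = (2.0000, -3.4641, 0.0000)
after link 2: o_2 = (2.0000, -3.4641, 4.0000)
after link 3: o_3 = (1.1340, -3.9641, 2.2679)
after link 4: o_4 = (1.1340, -3.9641, 2.2679)
after link 5: o_5 = (5.8840, -6.9952, 0.7679)
after link 6: o_6 = (0.5449, -5.0777, -0.5801)

0.545 -5.078 -0.580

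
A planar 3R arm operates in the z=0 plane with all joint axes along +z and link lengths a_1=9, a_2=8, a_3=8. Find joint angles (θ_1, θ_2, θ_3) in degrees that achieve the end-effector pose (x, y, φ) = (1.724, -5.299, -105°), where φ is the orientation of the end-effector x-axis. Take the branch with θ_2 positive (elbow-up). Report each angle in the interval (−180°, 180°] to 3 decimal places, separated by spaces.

wrist centre = target − a_3·(cos φ, sin φ) = (3.7946, 2.4284)
cos θ_2 = (20.2958−9²−8²)/(2·9·8) = -0.8660; θ_2 = 149.9973° (elbow-up)
β = atan2(2.4284,3.7946) = 32.6181°; ψ = atan2(4.0003,2.0720) = 62.6179°
θ_1 = β − ψ = -29.9998°
θ_3 = φ − θ_1 − θ_2 = 135.0026° (wrapped to (-180°,180°])

-30.000 149.997 135.003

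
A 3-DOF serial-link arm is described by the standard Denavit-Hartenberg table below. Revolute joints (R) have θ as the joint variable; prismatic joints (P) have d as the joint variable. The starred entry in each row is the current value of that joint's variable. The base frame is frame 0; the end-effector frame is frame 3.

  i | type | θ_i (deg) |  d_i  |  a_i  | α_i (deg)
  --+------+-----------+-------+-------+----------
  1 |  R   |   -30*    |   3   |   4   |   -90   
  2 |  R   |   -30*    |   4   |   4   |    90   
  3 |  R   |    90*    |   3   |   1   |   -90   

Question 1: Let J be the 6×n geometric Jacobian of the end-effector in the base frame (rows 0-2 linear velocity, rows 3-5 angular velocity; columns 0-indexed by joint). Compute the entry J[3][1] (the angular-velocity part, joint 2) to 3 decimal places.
0.500

axis z_1 = (0.5000,0.8660,0.0000); lever o_n−o_1 = (4.2010,3.3481,4.5981)
cross product → J_v[:, 1] = (3.9821,-2.2990,-1.9641)
J_ω[:, 1] = z_1
entry J[3][1] = 0.5000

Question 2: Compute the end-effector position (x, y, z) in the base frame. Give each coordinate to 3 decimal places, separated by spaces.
after link 1: o_1 = (3.4641, -2.0000, 3.0000)
after link 2: o_2 = (8.4641, -0.2679, 5.0000)
after link 3: o_3 = (7.6651, 1.3481, 7.5981)

7.665 1.348 7.598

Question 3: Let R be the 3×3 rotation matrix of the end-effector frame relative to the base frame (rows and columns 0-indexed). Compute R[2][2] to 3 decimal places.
End-effector z-axis (col 2 of R) = (-0.7500,0.4330,-0.5000)
R[2][2] = -0.5000

-0.500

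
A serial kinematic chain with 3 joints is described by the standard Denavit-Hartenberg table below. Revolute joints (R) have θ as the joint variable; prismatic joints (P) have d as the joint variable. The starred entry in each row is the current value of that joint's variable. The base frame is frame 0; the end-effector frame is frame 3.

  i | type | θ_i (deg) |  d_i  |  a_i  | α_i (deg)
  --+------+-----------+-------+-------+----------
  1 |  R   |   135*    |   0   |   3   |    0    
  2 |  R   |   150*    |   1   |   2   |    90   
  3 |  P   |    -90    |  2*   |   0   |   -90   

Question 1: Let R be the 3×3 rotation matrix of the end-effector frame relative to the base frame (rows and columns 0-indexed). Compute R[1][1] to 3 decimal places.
0.259

End-effector y-axis (col 1 of R) = (0.9659,0.2588,-0.0000)
R[1][1] = 0.2588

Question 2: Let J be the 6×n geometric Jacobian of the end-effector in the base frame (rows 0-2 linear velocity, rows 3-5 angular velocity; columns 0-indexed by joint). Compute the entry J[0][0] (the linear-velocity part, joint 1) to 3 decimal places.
0.328

axis z_0 = ẑ; lever o_n−o_0 = (-3.5355,-0.3282,1.0000)
cross product → J_v[:, 0] = (0.3282,-3.5355,0.0000)
J_ω[:, 0] = z_0
entry J[0][0] = 0.3282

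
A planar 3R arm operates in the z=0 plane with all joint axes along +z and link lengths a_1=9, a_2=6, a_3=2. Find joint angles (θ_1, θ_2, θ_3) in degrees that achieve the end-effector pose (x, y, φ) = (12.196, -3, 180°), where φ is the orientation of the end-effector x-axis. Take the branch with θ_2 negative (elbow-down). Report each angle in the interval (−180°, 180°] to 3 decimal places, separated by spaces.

wrist centre = target − a_3·(cos φ, sin φ) = (14.1960, -3.0000)
cos θ_2 = (210.5264−9²−6²)/(2·9·6) = 0.8660; θ_2 = -30.0046° (elbow-down)
β = atan2(-3.0000,14.1960) = -11.9326°; ψ = atan2(-3.0004,14.1959) = -11.9343°
θ_1 = β − ψ = 0.0017°
θ_3 = φ − θ_1 − θ_2 = -149.9971° (wrapped to (-180°,180°])

0.002 -30.005 -149.997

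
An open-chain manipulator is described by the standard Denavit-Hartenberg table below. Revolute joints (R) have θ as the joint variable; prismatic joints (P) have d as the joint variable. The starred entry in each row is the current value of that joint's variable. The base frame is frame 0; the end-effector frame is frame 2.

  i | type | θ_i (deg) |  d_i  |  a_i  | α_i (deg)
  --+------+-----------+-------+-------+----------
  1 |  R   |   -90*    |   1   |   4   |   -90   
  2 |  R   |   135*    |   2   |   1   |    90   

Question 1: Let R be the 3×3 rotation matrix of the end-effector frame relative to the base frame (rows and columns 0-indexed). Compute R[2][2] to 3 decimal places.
-0.707

End-effector z-axis (col 2 of R) = (0.0000,-0.7071,-0.7071)
R[2][2] = -0.7071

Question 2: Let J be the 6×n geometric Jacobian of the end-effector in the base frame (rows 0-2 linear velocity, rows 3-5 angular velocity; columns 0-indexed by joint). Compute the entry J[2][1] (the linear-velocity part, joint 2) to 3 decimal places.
axis z_1 = (1.0000,0.0000,0.0000); lever o_n−o_1 = (2.0000,0.7071,-0.7071)
cross product → J_v[:, 1] = (-0.0000,0.7071,0.7071)
J_ω[:, 1] = z_1
entry J[2][1] = 0.7071

0.707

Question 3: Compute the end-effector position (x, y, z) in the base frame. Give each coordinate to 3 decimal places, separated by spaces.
after link 1: o_1 = (0.0000, -4.0000, 1.0000)
after link 2: o_2 = (2.0000, -3.2929, 0.2929)

2.000 -3.293 0.293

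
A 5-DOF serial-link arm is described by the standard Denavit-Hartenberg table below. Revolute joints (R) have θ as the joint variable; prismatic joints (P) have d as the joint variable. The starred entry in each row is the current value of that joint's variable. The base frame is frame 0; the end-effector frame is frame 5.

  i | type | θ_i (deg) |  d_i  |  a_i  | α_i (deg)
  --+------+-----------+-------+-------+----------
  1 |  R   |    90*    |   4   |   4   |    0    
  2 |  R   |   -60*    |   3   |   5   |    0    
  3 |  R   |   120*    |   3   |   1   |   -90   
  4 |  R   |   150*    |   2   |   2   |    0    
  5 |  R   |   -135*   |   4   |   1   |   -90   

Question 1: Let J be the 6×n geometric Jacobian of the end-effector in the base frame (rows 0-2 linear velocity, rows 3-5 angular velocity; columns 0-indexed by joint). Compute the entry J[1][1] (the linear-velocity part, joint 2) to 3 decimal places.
1.128

axis z_1 = (0.0000,0.0000,1.0000); lever o_n−o_1 = (1.1276,-2.5792,4.7412)
cross product → J_v[:, 1] = (2.5792,1.1276,-0.0000)
J_ω[:, 1] = z_1
entry J[1][1] = 1.1276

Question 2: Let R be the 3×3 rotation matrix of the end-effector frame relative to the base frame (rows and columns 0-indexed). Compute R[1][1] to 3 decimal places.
End-effector y-axis (col 1 of R) = (0.5000,0.8660,-0.0000)
R[1][1] = 0.8660

0.866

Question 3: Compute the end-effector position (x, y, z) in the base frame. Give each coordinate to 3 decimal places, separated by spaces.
1.128 1.421 8.741

after link 1: o_1 = (0.0000, 4.0000, 4.0000)
after link 2: o_2 = (4.3301, 6.5000, 7.0000)
after link 3: o_3 = (3.4641, 7.0000, 10.0000)
after link 4: o_4 = (3.9641, 4.4019, 9.0000)
after link 5: o_5 = (1.1276, 1.4208, 8.7412)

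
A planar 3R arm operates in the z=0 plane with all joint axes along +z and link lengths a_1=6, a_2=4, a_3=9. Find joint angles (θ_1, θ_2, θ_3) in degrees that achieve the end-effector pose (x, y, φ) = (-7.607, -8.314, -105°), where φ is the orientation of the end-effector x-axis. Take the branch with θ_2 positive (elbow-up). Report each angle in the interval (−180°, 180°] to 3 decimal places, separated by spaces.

wrist centre = target − a_3·(cos φ, sin φ) = (-5.2776, 0.3793)
cos θ_2 = (27.9973−6²−4²)/(2·6·4) = -0.5001; θ_2 = 120.0038° (elbow-up)
β = atan2(0.3793,-5.2776) = 175.8889°; ψ = atan2(3.4640,3.9998) = 40.8939°
θ_1 = β − ψ = 134.9950°
θ_3 = φ − θ_1 − θ_2 = 0.0012° (wrapped to (-180°,180°])

134.995 120.004 0.001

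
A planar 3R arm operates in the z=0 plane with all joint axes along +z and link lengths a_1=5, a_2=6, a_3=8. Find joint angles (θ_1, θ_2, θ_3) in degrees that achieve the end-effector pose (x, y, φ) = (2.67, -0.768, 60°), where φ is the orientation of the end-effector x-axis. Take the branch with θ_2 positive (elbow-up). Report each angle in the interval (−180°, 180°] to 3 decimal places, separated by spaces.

-149.999 90.000 119.999

wrist centre = target − a_3·(cos φ, sin φ) = (-1.3300, -7.6962)
cos θ_2 = (61.0004−5²−6²)/(2·5·6) = 0.0000; θ_2 = 89.9996° (elbow-up)
β = atan2(-7.6962,-1.3300) = -99.8046°; ψ = atan2(6.0000,5.0000) = 50.1942°
θ_1 = β − ψ = -149.9988°
θ_3 = φ − θ_1 − θ_2 = 119.9992° (wrapped to (-180°,180°])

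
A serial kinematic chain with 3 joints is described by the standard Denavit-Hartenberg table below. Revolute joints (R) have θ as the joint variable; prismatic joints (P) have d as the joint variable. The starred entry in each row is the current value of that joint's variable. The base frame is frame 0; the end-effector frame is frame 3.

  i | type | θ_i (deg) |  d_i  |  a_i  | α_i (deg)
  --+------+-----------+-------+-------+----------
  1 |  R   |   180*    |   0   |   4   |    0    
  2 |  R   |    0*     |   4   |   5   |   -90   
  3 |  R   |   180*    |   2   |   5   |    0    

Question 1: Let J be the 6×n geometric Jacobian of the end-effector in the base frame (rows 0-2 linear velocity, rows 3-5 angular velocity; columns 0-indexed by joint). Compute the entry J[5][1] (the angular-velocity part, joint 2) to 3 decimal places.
axis z_1 = (0.0000,0.0000,1.0000); lever o_n−o_1 = (0.0000,-2.0000,4.0000)
cross product → J_v[:, 1] = (2.0000,0.0000,-0.0000)
J_ω[:, 1] = z_1
entry J[5][1] = 1.0000

1.000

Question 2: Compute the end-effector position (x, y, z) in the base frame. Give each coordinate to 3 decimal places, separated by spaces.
-4.000 -2.000 4.000

after link 1: o_1 = (-4.0000, 0.0000, 0.0000)
after link 2: o_2 = (-9.0000, 0.0000, 4.0000)
after link 3: o_3 = (-4.0000, -2.0000, 4.0000)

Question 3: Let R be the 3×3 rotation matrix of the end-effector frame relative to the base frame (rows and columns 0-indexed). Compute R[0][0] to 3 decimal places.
1.000

End-effector x-axis (col 0 of R) = (1.0000,-0.0000,-0.0000)
R[0][0] = 1.0000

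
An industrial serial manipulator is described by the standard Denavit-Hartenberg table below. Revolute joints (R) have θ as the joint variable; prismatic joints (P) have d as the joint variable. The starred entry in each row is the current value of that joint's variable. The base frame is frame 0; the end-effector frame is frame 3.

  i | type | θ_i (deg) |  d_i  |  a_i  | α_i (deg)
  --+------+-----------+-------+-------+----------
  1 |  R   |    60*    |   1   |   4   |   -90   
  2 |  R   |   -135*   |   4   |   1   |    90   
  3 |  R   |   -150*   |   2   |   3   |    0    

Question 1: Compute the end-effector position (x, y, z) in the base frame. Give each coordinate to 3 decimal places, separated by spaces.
after link 1: o_1 = (2.0000, 3.4641, 1.0000)
after link 2: o_2 = (-1.8177, 4.8517, 1.7071)
after link 3: o_3 = (-0.3072, 4.4680, -1.5442)

-0.307 4.468 -1.544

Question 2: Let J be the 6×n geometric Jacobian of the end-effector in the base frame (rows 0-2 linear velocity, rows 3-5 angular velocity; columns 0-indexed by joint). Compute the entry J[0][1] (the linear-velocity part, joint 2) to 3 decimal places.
axis z_1 = (-0.8660,0.5000,0.0000); lever o_n−o_1 = (-2.3072,1.0039,-2.5442)
cross product → J_v[:, 1] = (-1.2721,-2.2034,0.2842)
J_ω[:, 1] = z_1
entry J[0][1] = -1.2721

-1.272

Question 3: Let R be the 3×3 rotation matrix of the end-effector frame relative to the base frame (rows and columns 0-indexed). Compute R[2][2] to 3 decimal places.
End-effector z-axis (col 2 of R) = (-0.3536,-0.6124,-0.7071)
R[2][2] = -0.7071

-0.707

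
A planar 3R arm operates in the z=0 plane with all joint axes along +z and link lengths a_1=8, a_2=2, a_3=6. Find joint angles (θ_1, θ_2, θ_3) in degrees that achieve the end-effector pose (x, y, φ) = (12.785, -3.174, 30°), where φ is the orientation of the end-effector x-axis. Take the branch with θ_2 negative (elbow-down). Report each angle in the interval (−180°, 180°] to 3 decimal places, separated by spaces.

wrist centre = target − a_3·(cos φ, sin φ) = (7.5888, -6.1740)
cos θ_2 = (95.7089−8²−2²)/(2·8·2) = 0.8659; θ_2 = -30.0141° (elbow-down)
β = atan2(-6.1740,7.5888) = -39.1305°; ψ = atan2(-1.0004,9.7318) = -5.8694°
θ_1 = β − ψ = -33.2611°
θ_3 = φ − θ_1 − θ_2 = 93.2752° (wrapped to (-180°,180°])

-33.261 -30.014 93.275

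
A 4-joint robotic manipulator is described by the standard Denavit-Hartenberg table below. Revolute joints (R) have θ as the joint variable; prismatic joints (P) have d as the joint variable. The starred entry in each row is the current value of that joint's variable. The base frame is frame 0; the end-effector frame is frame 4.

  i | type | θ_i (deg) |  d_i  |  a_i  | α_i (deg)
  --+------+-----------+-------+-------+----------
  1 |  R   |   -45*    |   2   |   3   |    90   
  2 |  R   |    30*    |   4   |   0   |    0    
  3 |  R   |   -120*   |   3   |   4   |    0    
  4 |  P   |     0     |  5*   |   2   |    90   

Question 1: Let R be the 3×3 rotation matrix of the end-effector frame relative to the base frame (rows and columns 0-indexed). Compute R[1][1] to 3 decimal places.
End-effector y-axis (col 1 of R) = (-0.7071,-0.7071,0.0000)
R[1][1] = -0.7071

-0.707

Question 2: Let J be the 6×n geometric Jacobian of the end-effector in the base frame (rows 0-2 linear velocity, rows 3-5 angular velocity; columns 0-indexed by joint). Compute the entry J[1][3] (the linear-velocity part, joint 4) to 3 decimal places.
prismatic axis z_3 = (-0.7071,-0.7071,0.0000)
J_v[:, 3] = z_3; J_ω[:, 3] = (0,0,0)
entry J[1][3] = -0.7071

-0.707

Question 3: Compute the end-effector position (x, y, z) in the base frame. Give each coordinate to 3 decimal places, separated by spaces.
-6.364 -10.607 -4.000

after link 1: o_1 = (2.1213, -2.1213, 2.0000)
after link 2: o_2 = (-0.7071, -4.9497, 2.0000)
after link 3: o_3 = (-2.8284, -7.0711, -2.0000)
after link 4: o_4 = (-6.3640, -10.6066, -4.0000)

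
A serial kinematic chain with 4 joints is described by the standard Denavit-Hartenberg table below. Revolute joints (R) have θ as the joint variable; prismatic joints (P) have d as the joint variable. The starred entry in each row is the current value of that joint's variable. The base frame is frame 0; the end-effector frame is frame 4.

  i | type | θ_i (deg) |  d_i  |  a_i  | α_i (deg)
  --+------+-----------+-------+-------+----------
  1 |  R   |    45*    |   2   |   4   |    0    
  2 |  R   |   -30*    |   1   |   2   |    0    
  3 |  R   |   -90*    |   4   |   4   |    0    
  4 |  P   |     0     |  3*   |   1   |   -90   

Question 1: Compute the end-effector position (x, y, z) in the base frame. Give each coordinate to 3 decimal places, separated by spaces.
after link 1: o_1 = (2.8284, 2.8284, 2.0000)
after link 2: o_2 = (4.7603, 3.3461, 3.0000)
after link 3: o_3 = (5.7956, -0.5176, 7.0000)
after link 4: o_4 = (6.0544, -1.4836, 10.0000)

6.054 -1.484 10.000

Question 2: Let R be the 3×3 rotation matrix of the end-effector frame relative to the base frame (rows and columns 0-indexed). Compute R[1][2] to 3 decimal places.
End-effector z-axis (col 2 of R) = (0.9659,0.2588,0.0000)
R[1][2] = 0.2588

0.259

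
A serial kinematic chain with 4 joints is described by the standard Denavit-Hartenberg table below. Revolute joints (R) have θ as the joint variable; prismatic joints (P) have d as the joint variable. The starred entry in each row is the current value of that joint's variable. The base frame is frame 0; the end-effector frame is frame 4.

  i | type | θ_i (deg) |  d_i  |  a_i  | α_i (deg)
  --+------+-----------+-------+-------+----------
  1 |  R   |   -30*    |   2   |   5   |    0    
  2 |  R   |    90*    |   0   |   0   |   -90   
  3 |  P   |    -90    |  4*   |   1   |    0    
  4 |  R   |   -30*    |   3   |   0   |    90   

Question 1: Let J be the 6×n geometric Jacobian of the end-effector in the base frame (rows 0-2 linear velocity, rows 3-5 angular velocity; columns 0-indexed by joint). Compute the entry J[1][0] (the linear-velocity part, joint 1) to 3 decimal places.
-1.732

axis z_0 = ẑ; lever o_n−o_0 = (-1.7321,1.0000,3.0000)
cross product → J_v[:, 0] = (-1.0000,-1.7321,0.0000)
J_ω[:, 0] = z_0
entry J[1][0] = -1.7321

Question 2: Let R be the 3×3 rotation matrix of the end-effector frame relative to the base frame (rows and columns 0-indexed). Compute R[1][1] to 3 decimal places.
0.500

End-effector y-axis (col 1 of R) = (-0.8660,0.5000,0.0000)
R[1][1] = 0.5000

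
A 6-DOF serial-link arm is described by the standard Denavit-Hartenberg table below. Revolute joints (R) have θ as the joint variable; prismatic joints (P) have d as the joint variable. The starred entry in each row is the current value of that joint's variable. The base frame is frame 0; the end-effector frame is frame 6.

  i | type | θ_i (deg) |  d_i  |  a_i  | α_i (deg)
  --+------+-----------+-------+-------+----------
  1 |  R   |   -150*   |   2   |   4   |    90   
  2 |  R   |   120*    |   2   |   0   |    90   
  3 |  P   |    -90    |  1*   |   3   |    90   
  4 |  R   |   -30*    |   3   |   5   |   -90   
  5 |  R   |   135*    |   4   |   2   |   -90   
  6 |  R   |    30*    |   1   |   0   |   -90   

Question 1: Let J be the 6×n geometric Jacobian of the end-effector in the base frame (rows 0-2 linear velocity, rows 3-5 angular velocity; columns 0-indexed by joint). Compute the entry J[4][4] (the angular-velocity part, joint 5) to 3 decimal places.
-0.808

axis z_4 = (-0.3995,-0.8080,0.4330); lever o_n−o_4 = (-3.0059,-1.9236,2.8748)
cross product → J_v[:, 4] = (-1.4899,-0.1531,-1.6603)
J_ω[:, 4] = z_4
entry J[4][4] = -0.8080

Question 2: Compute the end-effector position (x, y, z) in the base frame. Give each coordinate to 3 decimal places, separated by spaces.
after link 1: o_1 = (-3.4641, -2.0000, 2.0000)
after link 2: o_2 = (-4.4641, -0.2679, 2.0000)
after link 3: o_3 = (-3.7141, -3.2990, 2.5000)
after link 4: o_4 = (-0.9731, -6.7165, -1.3481)
after link 5: o_5 = (-3.1015, -8.8405, 1.9623)
after link 6: o_6 = (-3.9790, -8.6401, 1.5267)

-3.979 -8.640 1.527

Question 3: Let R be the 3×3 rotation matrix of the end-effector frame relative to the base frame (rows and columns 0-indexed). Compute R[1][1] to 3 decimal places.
-0.200

End-effector y-axis (col 1 of R) = (0.8775,-0.2005,0.4356)
R[1][1] = -0.2005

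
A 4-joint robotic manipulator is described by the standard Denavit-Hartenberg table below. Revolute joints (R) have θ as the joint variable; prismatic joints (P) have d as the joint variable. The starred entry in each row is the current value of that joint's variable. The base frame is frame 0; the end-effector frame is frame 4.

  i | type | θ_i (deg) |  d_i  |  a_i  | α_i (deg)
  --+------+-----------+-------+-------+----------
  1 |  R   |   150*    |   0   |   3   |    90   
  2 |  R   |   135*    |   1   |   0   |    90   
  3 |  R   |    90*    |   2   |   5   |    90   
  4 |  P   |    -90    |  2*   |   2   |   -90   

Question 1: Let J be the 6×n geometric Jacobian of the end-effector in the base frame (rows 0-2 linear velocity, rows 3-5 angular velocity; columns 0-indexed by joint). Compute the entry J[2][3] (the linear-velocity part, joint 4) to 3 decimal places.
prismatic axis z_3 = (0.6124,-0.3536,0.7071)
J_v[:, 3] = z_3; J_ω[:, 3] = (0,0,0)
entry J[2][3] = 0.7071

0.707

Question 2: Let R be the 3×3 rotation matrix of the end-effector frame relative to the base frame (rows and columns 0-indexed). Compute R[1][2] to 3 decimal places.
0.866

End-effector z-axis (col 2 of R) = (0.5000,0.8660,0.0000)
R[1][2] = 0.8660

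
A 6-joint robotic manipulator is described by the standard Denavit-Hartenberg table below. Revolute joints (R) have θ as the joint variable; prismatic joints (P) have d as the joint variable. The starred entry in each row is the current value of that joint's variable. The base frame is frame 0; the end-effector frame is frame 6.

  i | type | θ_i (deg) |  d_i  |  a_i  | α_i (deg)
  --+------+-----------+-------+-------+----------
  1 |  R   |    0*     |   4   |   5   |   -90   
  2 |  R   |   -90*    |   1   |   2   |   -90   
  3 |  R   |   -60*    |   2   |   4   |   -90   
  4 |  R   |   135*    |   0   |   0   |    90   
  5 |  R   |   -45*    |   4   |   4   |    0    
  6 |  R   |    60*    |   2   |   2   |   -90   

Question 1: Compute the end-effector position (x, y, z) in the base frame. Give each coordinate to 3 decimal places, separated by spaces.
-0.609 6.379 6.437

after link 1: o_1 = (5.0000, 0.0000, 4.0000)
after link 2: o_2 = (5.0000, 1.0000, 6.0000)
after link 3: o_3 = (7.0000, 4.4641, 8.0000)
after link 4: o_4 = (7.0000, 4.4641, 8.0000)
after link 5: o_5 = (2.1716, 6.5958, 5.9647)
after link 6: o_6 = (-0.6087, 6.3787, 6.4371)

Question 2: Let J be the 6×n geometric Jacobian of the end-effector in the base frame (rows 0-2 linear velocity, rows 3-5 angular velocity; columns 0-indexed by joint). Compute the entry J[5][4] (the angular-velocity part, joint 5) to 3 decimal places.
0.354

axis z_4 = (-0.7071,0.6124,0.3536); lever o_n−o_4 = (-7.6087,1.9146,-1.5629)
cross product → J_v[:, 4] = (-1.6340,-3.7952,3.3055)
J_ω[:, 4] = z_4
entry J[5][4] = 0.3536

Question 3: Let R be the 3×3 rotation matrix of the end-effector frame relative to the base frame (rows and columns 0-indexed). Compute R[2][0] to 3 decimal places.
End-effector x-axis (col 0 of R) = (-0.6830,-0.7209,-0.1174)
R[2][0] = -0.1174

-0.117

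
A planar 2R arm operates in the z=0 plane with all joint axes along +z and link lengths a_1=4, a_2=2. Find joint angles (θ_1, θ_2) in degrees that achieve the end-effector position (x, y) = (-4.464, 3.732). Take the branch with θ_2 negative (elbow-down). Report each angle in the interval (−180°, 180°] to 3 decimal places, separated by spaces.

150.003 -30.009

cos θ_2 = (33.8551−4²−2²)/(2·4·2) = 0.8659; θ_2 = -30.0092° (elbow-down)
β = atan2(3.7320,-4.4640) = 140.1037°; ψ = atan2(-1.0003,5.7319) = -9.8991°
θ_1 = β − ψ = 150.0027°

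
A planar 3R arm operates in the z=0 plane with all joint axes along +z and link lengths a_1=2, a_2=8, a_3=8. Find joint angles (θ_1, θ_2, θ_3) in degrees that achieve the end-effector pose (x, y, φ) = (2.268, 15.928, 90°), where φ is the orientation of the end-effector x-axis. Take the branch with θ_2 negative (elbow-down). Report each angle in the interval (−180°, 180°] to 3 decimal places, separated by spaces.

wrist centre = target − a_3·(cos φ, sin φ) = (2.2680, 7.9280)
cos θ_2 = (67.9970−2²−8²)/(2·2·8) = -0.0001; θ_2 = -90.0054° (elbow-down)
β = atan2(7.9280,2.2680) = 74.0355°; ψ = atan2(-8.0000,1.9993) = -75.9688°
θ_1 = β − ψ = 150.0043°
θ_3 = φ − θ_1 − θ_2 = 30.0010° (wrapped to (-180°,180°])

150.004 -90.005 30.001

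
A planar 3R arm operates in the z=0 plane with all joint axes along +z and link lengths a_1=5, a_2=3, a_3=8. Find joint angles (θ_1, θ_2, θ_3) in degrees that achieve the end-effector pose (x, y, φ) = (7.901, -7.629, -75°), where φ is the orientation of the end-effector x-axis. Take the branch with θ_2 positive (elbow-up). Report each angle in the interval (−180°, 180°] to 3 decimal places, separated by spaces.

-29.995 89.993 -134.998

wrist centre = target − a_3·(cos φ, sin φ) = (5.8304, 0.0984)
cos θ_2 = (34.0038−5²−3²)/(2·5·3) = 0.0001; θ_2 = 89.9927° (elbow-up)
β = atan2(0.0984,5.8304) = 0.9669°; ψ = atan2(3.0000,5.0004) = 30.9618°
θ_1 = β − ψ = -29.9949°
θ_3 = φ − θ_1 − θ_2 = -134.9979° (wrapped to (-180°,180°])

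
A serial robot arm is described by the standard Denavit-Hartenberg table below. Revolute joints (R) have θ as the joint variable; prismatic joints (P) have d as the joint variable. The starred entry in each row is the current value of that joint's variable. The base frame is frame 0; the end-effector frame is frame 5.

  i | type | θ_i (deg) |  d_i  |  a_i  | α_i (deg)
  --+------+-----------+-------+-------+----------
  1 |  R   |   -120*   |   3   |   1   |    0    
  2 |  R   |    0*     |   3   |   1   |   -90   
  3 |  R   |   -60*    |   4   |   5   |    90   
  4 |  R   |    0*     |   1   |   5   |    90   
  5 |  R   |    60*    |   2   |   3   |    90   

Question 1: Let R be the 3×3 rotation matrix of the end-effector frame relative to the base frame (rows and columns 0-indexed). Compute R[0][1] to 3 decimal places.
-0.866

End-effector y-axis (col 1 of R) = (-0.8660,0.5000,-0.0000)
R[0][1] = -0.8660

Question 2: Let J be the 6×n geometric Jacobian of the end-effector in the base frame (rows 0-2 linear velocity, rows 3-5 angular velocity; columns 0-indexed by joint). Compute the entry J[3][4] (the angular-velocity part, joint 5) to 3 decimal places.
-0.866

axis z_4 = (-0.8660,0.5000,0.0000); lever o_n−o_4 = (-0.9821,2.2990,2.5981)
cross product → J_v[:, 4] = (1.2990,2.2500,-1.5000)
J_ω[:, 4] = z_4
entry J[3][4] = -0.8660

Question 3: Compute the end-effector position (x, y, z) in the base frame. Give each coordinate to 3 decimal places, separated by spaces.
-0.585 -5.013 17.758

after link 1: o_1 = (-0.5000, -0.8660, 3.0000)
after link 2: o_2 = (-1.0000, -1.7321, 6.0000)
after link 3: o_3 = (1.2141, -5.8971, 10.3301)
after link 4: o_4 = (0.3971, -7.3122, 15.1603)
after link 5: o_5 = (-0.5849, -5.0131, 17.7583)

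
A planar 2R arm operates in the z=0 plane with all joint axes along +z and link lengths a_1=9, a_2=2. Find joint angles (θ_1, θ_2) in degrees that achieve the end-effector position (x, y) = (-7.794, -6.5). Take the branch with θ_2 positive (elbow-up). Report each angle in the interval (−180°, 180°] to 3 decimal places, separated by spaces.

-150.000 60.007

cos θ_2 = (102.9964−9²−2²)/(2·9·2) = 0.4999; θ_2 = 60.0065° (elbow-up)
β = atan2(-6.5000,-7.7940) = -140.1727°; ψ = atan2(1.7322,9.9998) = 9.8273°
θ_1 = β − ψ = -150.0000°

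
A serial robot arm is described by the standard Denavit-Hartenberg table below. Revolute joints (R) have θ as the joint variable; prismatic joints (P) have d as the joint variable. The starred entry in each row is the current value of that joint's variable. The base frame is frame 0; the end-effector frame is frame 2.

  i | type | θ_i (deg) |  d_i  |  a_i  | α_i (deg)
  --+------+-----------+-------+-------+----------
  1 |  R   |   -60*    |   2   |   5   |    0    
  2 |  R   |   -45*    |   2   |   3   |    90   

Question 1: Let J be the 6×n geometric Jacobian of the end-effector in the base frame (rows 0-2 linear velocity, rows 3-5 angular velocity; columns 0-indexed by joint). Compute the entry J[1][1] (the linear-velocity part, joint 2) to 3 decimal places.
-0.776

axis z_1 = (0.0000,0.0000,1.0000); lever o_n−o_1 = (-0.7765,-2.8978,2.0000)
cross product → J_v[:, 1] = (2.8978,-0.7765,0.0000)
J_ω[:, 1] = z_1
entry J[1][1] = -0.7765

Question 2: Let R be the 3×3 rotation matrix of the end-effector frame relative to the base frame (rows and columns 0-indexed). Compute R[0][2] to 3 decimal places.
-0.966

End-effector z-axis (col 2 of R) = (-0.9659,0.2588,0.0000)
R[0][2] = -0.9659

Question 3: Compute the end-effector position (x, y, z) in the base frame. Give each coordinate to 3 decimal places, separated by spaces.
after link 1: o_1 = (2.5000, -4.3301, 2.0000)
after link 2: o_2 = (1.7235, -7.2279, 4.0000)

1.724 -7.228 4.000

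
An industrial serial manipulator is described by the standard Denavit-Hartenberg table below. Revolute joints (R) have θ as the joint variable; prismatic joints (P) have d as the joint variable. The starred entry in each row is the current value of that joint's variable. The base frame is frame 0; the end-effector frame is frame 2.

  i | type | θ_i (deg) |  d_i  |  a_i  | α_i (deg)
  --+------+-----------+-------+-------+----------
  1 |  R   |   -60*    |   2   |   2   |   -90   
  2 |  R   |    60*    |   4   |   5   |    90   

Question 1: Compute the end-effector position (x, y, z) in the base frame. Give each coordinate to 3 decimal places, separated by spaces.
after link 1: o_1 = (1.0000, -1.7321, 2.0000)
after link 2: o_2 = (5.7141, -1.8971, -2.3301)

5.714 -1.897 -2.330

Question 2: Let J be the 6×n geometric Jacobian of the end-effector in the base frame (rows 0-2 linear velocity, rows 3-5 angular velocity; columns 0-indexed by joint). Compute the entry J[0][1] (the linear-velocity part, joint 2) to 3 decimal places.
-2.165

axis z_1 = (0.8660,0.5000,0.0000); lever o_n−o_1 = (4.7141,-0.1651,-4.3301)
cross product → J_v[:, 1] = (-2.1651,3.7500,-2.5000)
J_ω[:, 1] = z_1
entry J[0][1] = -2.1651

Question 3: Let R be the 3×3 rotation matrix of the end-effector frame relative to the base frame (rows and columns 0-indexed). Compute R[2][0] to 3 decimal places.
-0.866

End-effector x-axis (col 0 of R) = (0.2500,-0.4330,-0.8660)
R[2][0] = -0.8660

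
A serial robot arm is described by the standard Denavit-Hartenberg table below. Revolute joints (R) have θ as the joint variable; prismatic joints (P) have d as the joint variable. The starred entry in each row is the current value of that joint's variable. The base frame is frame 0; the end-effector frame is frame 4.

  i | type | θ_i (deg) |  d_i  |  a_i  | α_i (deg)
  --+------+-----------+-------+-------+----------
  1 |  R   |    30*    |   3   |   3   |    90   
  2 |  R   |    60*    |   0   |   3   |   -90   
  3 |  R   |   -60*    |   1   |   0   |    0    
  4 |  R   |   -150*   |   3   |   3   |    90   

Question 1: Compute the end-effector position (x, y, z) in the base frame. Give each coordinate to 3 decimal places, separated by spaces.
after link 1: o_1 = (2.5981, 1.5000, 3.0000)
after link 2: o_2 = (3.8971, 2.2500, 5.5981)
after link 3: o_3 = (3.1471, 1.8170, 6.0981)
after link 4: o_4 = (-0.9779, 1.1675, 5.3481)

-0.978 1.167 5.348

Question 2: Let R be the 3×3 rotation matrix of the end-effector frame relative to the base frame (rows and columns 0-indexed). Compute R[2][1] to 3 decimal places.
0.500

End-effector y-axis (col 1 of R) = (-0.7500,-0.4330,0.5000)
R[2][1] = 0.5000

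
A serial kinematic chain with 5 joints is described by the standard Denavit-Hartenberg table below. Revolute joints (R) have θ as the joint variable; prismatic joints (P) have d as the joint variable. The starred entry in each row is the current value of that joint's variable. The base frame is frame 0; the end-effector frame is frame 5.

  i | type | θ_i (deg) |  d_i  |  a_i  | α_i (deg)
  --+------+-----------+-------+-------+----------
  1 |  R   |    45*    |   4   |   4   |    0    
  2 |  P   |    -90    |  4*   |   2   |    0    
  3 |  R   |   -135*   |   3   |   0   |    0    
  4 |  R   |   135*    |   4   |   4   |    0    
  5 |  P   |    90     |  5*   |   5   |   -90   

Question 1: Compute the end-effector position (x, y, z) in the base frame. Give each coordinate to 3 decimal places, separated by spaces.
after link 1: o_1 = (2.8284, 2.8284, 4.0000)
after link 2: o_2 = (4.2426, 1.4142, 8.0000)
after link 3: o_3 = (4.2426, 1.4142, 11.0000)
after link 4: o_4 = (7.0711, -1.4142, 15.0000)
after link 5: o_5 = (10.6066, 2.1213, 20.0000)

10.607 2.121 20.000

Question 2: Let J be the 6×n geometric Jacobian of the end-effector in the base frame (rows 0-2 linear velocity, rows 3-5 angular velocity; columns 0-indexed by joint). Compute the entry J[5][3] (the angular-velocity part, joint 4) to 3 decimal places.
axis z_3 = (0.0000,0.0000,1.0000); lever o_n−o_3 = (6.3640,0.7071,9.0000)
cross product → J_v[:, 3] = (-0.7071,6.3640,0.0000)
J_ω[:, 3] = z_3
entry J[5][3] = 1.0000

1.000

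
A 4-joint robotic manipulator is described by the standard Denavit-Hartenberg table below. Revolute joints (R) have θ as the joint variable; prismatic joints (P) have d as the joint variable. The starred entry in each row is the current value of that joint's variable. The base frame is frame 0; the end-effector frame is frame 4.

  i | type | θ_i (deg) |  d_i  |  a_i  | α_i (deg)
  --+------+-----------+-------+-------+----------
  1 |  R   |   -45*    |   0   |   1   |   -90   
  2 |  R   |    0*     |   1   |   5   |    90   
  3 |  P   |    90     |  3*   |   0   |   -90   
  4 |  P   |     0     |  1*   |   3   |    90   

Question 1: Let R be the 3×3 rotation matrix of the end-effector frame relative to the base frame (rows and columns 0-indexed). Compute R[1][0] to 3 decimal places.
0.707

End-effector x-axis (col 0 of R) = (0.7071,0.7071,0.0000)
R[1][0] = 0.7071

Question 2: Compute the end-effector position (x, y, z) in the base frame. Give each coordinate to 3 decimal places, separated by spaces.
after link 1: o_1 = (0.7071, -0.7071, 0.0000)
after link 2: o_2 = (4.9497, -3.5355, 0.0000)
after link 3: o_3 = (4.9497, -3.5355, 3.0000)
after link 4: o_4 = (6.3640, -0.7071, 3.0000)

6.364 -0.707 3.000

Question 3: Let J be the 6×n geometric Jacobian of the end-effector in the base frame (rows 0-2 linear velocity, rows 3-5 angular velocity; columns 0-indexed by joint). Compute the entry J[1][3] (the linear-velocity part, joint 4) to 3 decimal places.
0.707

prismatic axis z_3 = (-0.7071,0.7071,0.0000)
J_v[:, 3] = z_3; J_ω[:, 3] = (0,0,0)
entry J[1][3] = 0.7071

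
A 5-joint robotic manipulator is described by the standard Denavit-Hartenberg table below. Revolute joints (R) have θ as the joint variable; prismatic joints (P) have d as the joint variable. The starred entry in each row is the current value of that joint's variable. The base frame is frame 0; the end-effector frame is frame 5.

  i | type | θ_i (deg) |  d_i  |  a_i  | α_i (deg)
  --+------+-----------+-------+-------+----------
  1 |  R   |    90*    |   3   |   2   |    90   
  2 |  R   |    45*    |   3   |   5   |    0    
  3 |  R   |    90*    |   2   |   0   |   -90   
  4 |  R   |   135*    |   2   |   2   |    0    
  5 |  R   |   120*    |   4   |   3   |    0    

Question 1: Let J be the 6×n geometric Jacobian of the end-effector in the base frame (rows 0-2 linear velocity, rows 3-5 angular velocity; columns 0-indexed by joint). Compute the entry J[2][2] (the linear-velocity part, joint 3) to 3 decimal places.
-2.694

axis z_2 = (1.0000,-0.0000,0.0000); lever o_n−o_2 = (3.4836,-2.6936,-5.7917)
cross product → J_v[:, 2] = (0.0000,5.7917,-2.6936)
J_ω[:, 2] = z_2
entry J[2][2] = -2.6936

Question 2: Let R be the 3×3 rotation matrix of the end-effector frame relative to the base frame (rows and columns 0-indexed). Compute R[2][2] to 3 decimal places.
End-effector z-axis (col 2 of R) = (0.0000,-0.7071,-0.7071)
R[2][2] = -0.7071

-0.707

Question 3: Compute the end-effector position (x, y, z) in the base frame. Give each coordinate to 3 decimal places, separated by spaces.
6.484 2.842 0.744

after link 1: o_1 = (0.0000, 2.0000, 3.0000)
after link 2: o_2 = (3.0000, 5.5355, 6.5355)
after link 3: o_3 = (5.0000, 5.5355, 6.5355)
after link 4: o_4 = (3.5858, 5.1213, 4.1213)
after link 5: o_5 = (6.4836, 2.8419, 0.7439)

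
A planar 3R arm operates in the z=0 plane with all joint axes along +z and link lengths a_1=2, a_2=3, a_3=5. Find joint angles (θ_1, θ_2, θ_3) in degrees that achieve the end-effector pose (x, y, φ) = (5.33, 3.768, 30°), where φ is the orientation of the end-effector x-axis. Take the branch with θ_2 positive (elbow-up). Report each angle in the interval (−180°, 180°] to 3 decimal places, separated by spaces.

wrist centre = target − a_3·(cos φ, sin φ) = (0.9999, 1.2680)
cos θ_2 = (2.6076−2²−3²)/(2·2·3) = -0.8660; θ_2 = 150.0012° (elbow-up)
β = atan2(1.2680,0.9999) = 51.7427°; ψ = atan2(1.4999,-0.5981) = 111.7398°
θ_1 = β − ψ = -59.9971°
θ_3 = φ − θ_1 − θ_2 = -60.0041° (wrapped to (-180°,180°])

-59.997 150.001 -60.004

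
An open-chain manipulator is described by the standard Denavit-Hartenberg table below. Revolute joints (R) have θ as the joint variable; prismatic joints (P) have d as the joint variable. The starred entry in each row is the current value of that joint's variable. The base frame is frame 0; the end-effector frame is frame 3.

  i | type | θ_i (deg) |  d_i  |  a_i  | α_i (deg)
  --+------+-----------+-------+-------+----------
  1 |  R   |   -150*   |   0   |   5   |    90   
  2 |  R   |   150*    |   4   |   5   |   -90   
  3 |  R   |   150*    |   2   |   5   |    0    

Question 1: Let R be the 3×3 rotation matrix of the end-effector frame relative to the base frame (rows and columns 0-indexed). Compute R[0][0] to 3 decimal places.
-0.400

End-effector x-axis (col 0 of R) = (-0.3995,-0.8080,-0.4330)
R[0][0] = -0.3995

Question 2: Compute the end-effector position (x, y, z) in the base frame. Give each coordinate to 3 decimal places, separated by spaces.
after link 1: o_1 = (-4.3301, -2.5000, 0.0000)
after link 2: o_2 = (-2.5801, 3.1292, 2.5000)
after link 3: o_3 = (-3.7117, -0.4109, -1.3971)

-3.712 -0.411 -1.397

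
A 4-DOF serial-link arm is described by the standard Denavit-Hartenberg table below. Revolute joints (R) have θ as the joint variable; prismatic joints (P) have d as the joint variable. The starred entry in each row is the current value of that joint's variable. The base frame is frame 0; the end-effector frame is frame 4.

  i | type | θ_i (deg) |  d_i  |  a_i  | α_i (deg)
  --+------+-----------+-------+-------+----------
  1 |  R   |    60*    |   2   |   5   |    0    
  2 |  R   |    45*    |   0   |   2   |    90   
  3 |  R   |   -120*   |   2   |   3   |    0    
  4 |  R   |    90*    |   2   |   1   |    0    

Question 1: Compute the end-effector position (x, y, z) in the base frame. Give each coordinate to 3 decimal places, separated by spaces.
6.010 6.685 -1.098

after link 1: o_1 = (2.5000, 4.3301, 2.0000)
after link 2: o_2 = (1.9824, 6.2620, 2.0000)
after link 3: o_3 = (4.3024, 5.3307, -0.5981)
after link 4: o_4 = (6.0101, 6.6849, -1.0981)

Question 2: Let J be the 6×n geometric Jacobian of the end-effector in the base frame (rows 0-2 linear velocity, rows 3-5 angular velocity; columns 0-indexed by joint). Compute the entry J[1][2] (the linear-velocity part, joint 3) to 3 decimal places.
axis z_2 = (0.9659,0.2588,0.0000); lever o_n−o_2 = (4.0278,0.4229,-3.0981)
cross product → J_v[:, 2] = (-0.8018,2.9925,-0.6340)
J_ω[:, 2] = z_2
entry J[1][2] = 2.9925

2.993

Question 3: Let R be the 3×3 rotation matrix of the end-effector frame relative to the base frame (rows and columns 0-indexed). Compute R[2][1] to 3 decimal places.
End-effector y-axis (col 1 of R) = (-0.1294,0.4830,0.8660)
R[2][1] = 0.8660

0.866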